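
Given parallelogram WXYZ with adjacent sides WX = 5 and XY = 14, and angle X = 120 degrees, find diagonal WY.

Law of cosines: d^2 = 5^2 + 14^2 - 2(5)(14)cos(120°) = 291, so d = sqrt(291).

sqrt(291)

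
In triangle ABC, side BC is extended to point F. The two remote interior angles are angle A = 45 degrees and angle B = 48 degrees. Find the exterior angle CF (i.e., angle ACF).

The interior angle at C is 180 - 45 - 48 = 87 degrees.
The exterior angle and interior angle at C are supplementary:
Exterior angle = 180 - 87 = 93 degrees.

93 degrees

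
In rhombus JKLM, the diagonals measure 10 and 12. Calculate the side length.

Half-diagonals are 5 and 6. side = sqrt(5^2 + 6^2) = sqrt(61)

sqrt(61)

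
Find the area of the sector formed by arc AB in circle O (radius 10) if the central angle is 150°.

The full circle has area πr² = π(10)² = 100*pi.
The sector covers 150° out of 360°, a fraction of 5/12.
Sector area = 100*pi × 5/12 = 125*pi/3.

125*pi/3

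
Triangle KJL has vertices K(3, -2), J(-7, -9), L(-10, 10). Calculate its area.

Shoelace: Area = (1/2)|3(-9-10) + -7(10--2) + -10(-2--9)| = (1/2)(211) = 211/2

211/2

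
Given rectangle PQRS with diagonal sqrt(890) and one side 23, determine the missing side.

b = sqrt(d^2 - a^2) = sqrt(890 - 529) = sqrt(361) = 19

19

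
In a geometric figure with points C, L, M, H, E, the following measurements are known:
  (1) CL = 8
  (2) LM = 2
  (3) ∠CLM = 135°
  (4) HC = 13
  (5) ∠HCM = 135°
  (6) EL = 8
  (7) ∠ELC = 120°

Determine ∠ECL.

Step 1: By the law of cosines on triangle CLE: CE² = 8² + 8² − 2·8·8·cos(120°) = 192, so CE = 8·√3.
Step 2: By the inverse law of cosines on triangle ECL: cos(∠ECL) = ((8·√3)² + 8² − 8²) / (2·8·√3·8) = 192/221.7 = 0.866, so ∠ECL = 30°.

Therefore, the measure of angle ∠ECL = 30°.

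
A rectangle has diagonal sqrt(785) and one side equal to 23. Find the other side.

b = sqrt(d^2 - a^2) = sqrt(785 - 529) = sqrt(256) = 16

16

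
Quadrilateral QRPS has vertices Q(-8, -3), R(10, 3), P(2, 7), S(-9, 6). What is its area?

The Shoelace formula works by pairing each vertex with the next (cycling back to the first).
For each pair, compute x_i*y_(i+1) - x_(i+1)*y_i:
  (-8*3 - 10*-3) = 6
  (10*7 - 2*3) = 64
  (2*6 - -9*7) = 75
  (-9*-3 - -8*6) = 75
Taking half the absolute value of the total: Area = (1/2)(220) = 110.

110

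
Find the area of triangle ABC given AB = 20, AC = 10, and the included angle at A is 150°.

Area = (1/2)(20)(10) sin(150°) = (1/2)(20)(10)(1/2) = 50

50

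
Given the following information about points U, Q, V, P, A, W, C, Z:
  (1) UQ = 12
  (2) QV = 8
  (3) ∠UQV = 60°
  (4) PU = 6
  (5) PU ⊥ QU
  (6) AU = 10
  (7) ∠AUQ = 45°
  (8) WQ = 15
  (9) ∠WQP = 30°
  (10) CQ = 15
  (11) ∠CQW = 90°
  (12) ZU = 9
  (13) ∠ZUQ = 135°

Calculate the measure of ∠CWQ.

Step 1: By the law of cosines on triangle WQC: WC² = 15² + 15² − 2·15·15·cos(90°) = 450, so WC = 15·√2.
Step 2: By the inverse law of cosines on triangle CWQ: cos(∠CWQ) = ((15·√2)² + 15² − 15²) / (2·15·√2·15) = 450/636.4 = 0.7071, so ∠CWQ = 45°.

Therefore, the measure of angle ∠CWQ = 45°.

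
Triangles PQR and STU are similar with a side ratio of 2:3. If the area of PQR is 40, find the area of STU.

The ratio of areas of similar triangles = (side ratio)^2.
Side ratio = 2:3, so area ratio = 4:9.
Area of STU / Area of PQR = 9/4
Area of STU = 40 * 9/4 = 90

90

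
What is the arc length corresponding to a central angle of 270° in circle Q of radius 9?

Arc length = 2π(9)(3/4) = 27*pi/2

27*pi/2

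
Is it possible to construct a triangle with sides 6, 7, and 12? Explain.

For three segments to close into a triangle, no single side can be as long as the other two combined.
The longest side is 12, and 6 + 7 = 13 > 12.
A triangle can be formed.

Yes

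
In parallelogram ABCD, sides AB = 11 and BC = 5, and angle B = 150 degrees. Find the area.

Area = 11 * 5 * sin(150°) = 55 * 1/2 = 55/2

55/2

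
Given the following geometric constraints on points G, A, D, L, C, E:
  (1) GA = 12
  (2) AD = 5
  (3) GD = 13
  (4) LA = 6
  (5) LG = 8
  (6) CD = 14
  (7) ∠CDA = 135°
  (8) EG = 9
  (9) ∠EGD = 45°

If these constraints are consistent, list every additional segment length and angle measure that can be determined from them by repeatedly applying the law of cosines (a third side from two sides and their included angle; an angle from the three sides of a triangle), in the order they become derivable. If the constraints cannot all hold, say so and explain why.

The constraints are consistent. Derivable facts, in order:
After 1 step:
- AC ≈ 17.89
- DE ≈ 9.19
- ∠ADG = 67.38°
- ∠AGD = 22.62°
- ∠AGL = 26.38°
- ∠ALG = 117.28°
- ∠DAG = 90°
- ∠GAL = 36.34°
After 2 steps:
- ∠ACD = 11.4°
- ∠CAD = 33.6°
- ∠DEG = 91.2°
- ∠EDG = 43.8°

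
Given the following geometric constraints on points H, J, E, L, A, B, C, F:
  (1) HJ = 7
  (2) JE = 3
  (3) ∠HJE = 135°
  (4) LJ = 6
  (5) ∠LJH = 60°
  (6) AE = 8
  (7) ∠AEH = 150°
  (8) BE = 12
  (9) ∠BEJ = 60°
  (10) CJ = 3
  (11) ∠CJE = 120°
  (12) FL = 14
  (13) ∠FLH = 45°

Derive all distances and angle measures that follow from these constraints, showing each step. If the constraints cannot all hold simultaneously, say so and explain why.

The constraints are consistent.

Step 1: From HJ = 7, JE = 3, and ∠HJE = 135°, by the law of cosines:
  HE² = HJ² + JE² - 2·HJ·JE·cos(135°) = 49 + 9 + 29.7 = 87.7
  HE ≈ 9.36

Step 2: From HJ = 7, JL = 6, and ∠HJL = 60°, by the law of cosines:
  HL² = HJ² + JL² - 2·HJ·JL·cos(60°) = 49 + 36 - 42 = 43
  HL = √43

Step 3: From JE = 3, EB = 12, and ∠JEB = 60°, by the law of cosines:
  JB² = JE² + EB² - 2·JE·EB·cos(60°) = 9 + 144 - 36 = 117
  JB = 3·√13

Step 4: From EJ = 3, JC = 3, and ∠EJC = 120°, by the law of cosines:
  EC² = EJ² + JC² - 2·EJ·JC·cos(120°) = 9 + 9 + 9 = 27
  EC = 3·√3

Step 5: From HE = 9.36, EA = 8, and ∠HEA = 150°, by the law of cosines:
  HA² = HE² + EA² - 2·HE·EA·cos(150°) = 87.7 + 64 + 129.8 = 281.5
  HA ≈ 16.78

Step 6: From HL = √43, LF = 14, and ∠HLF = 45°, by the law of cosines:
  HF² = HL² + LF² - 2·HL·LF·cos(45°) = 43 + 196 - 129.8 = 109.2
  HF ≈ 10.45

Step 7: From HE = 9.36, HJ = 7, EJ = 3, by the inverse law of cosines:
  cos(∠EHJ) = (HE² + HJ² - EJ²) / (2·HE·HJ)
  ∠EHJ = 13.09°

Step 8: From HJ = 7, HL = √43, JL = 6, by the inverse law of cosines:
  cos(∠JHL) = (HJ² + HL² - JL²) / (2·HJ·HL)
  ∠JHL = 52.41°

Step 9: From JB = 3·√13, JE = 3, BE = 12, by the inverse law of cosines:
  cos(∠BJE) = (JB² + JE² - BE²) / (2·JB·JE)
  ∠BJE = 106.1°

Step 10: From EC = 3·√3, EJ = 3, CJ = 3, by the inverse law of cosines:
  cos(∠CEJ) = (EC² + EJ² - CJ²) / (2·EC·EJ)
  ∠CEJ = 30°

Step 11: From EH = 9.36, EJ = 3, HJ = 7, by the inverse law of cosines:
  cos(∠HEJ) = (EH² + EJ² - HJ²) / (2·EH·EJ)
  ∠HEJ = 31.91°

Step 12: From LH = √43, LJ = 6, HJ = 7, by the inverse law of cosines:
  cos(∠HLJ) = (LH² + LJ² - HJ²) / (2·LH·LJ)
  ∠HLJ = 67.59°

Step 13: From BE = 12, BJ = 3·√13, EJ = 3, by the inverse law of cosines:
  cos(∠EBJ) = (BE² + BJ² - EJ²) / (2·BE·BJ)
  ∠EBJ = 13.9°

Step 14: From CE = 3·√3, CJ = 3, EJ = 3, by the inverse law of cosines:
  cos(∠ECJ) = (CE² + CJ² - EJ²) / (2·CE·CJ)
  ∠ECJ = 30°

Step 15: From HA = 16.78, HE = 9.36, AE = 8, by the inverse law of cosines:
  cos(∠AHE) = (HA² + HE² - AE²) / (2·HA·HE)
  ∠AHE = 13.79°

Step 16: From HF = 10.45, HL = √43, FL = 14, by the inverse law of cosines:
  cos(∠FHL) = (HF² + HL² - FL²) / (2·HF·HL)
  ∠FHL = 108.65°

Step 17: From AE = 8, AH = 16.78, EH = 9.36, by the inverse law of cosines:
  cos(∠EAH) = (AE² + AH² - EH²) / (2·AE·AH)
  ∠EAH = 16.21°

Step 18: From FH = 10.45, FL = 14, HL = √43, by the inverse law of cosines:
  cos(∠HFL) = (FH² + FL² - HL²) / (2·FH·FL)
  ∠HFL = 26.35°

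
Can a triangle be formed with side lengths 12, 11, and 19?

Sort the sides: 11, 12, 19.
It suffices to check that the sum of the two smallest exceeds the largest:
11 + 12 = 23 > 19. ✓
Yes, a valid triangle can be formed.

Yes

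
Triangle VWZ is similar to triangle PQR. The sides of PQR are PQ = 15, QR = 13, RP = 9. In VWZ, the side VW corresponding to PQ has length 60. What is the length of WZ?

k = 60/15 = 4. WZ = 4 * 13 = 52.

52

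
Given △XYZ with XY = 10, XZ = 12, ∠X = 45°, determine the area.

Area = (1/2) * XY * XZ * sin(X)
Area = (1/2) * 10 * 12 * sin(45°)
Area = (1/2) * 10 * 12 * sqrt(2)/2
Area = 30*sqrt(2)

30*sqrt(2)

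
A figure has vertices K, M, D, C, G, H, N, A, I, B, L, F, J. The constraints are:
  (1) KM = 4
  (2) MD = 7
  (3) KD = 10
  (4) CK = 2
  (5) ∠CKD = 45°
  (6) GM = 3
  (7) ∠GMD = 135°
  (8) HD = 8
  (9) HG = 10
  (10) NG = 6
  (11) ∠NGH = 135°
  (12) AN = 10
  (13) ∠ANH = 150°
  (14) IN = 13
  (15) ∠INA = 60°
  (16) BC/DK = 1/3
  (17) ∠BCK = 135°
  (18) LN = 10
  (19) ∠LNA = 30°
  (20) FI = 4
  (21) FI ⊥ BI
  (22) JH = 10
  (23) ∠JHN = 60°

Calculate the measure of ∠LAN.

Step 1: By the law of cosines on triangle ANL: AL² = 10² + 10² − 2·10·10·cos(30°) = 26.79, so AL ≈ 5.18.
Step 2: By the inverse law of cosines on triangle LAN: cos(∠LAN) = (5.18² + 10² − 10²) / (2·5.18·10) = 26.79/103.53 = 0.2588, so ∠LAN = 75°.

Therefore, the measure of angle ∠LAN = 75°.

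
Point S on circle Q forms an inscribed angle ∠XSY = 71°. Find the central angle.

The inscribed angle theorem states that a central angle is always twice any inscribed angle that subtends the same arc.
Since the inscribed angle is 71°, the central angle = 2 × 71° = 142°.

142°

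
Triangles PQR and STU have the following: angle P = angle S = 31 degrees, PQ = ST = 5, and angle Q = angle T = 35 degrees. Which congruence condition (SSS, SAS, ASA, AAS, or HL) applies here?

The given information matches ASA: Two pairs of corresponding angles and the included side are equal (Angle-Side-Angle).

ASA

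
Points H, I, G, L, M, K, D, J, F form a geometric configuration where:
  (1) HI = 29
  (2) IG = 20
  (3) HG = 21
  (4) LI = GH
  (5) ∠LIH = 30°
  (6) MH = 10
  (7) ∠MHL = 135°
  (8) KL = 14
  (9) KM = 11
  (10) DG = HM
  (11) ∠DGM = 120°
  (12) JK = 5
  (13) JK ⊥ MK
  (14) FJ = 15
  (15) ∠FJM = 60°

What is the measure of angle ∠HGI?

Step 1: By the inverse law of cosines on triangle HGI: cos(∠HGI) = (21² + 20² − 29²) / (2·21·20) = 0/840 = 0, so ∠HGI = 90°.

Therefore, the measure of angle ∠HGI = 90°.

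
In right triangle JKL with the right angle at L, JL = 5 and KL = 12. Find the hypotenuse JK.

JK = sqrt(5^2 + 12^2) = sqrt(169) = 13

13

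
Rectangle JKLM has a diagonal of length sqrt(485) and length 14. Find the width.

Using the Pythagorean theorem: d^2 = a^2 + b^2
b^2 = d^2 - a^2
b^2 = 485 - 196
b^2 = 289
b = sqrt(289) = 17

17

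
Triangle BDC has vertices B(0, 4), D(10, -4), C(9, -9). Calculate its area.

Using the Shoelace formula for a triangle:
Area = (1/2)|x0(y1 - y2) + x1(y2 - y0) + x2(y0 - y1)|
Area = (1/2)|0(-4 - -9) + 10(-9 - 4) + 9(4 - -4)|
Area = (1/2)|0 + -130 + 72|
Area = (1/2)|-58|
Area = (1/2)(58)
Area = 29

29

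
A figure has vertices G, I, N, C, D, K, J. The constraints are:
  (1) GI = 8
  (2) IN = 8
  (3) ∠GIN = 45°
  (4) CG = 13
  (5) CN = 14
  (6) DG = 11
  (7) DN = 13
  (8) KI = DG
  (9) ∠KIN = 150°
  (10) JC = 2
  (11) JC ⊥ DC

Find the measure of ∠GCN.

Step 1: By the law of cosines on triangle GIN: GN² = 8² + 8² − 2·8·8·cos(45°) = 37.49, so GN ≈ 6.12.
Step 2: By the inverse law of cosines on triangle GCN: cos(∠GCN) = (13² + 14² − 6.12²) / (2·13·14) = 327.51/364 = 0.8998, so ∠GCN = 25.87°.

Therefore, the measure of angle ∠GCN = 25.87°.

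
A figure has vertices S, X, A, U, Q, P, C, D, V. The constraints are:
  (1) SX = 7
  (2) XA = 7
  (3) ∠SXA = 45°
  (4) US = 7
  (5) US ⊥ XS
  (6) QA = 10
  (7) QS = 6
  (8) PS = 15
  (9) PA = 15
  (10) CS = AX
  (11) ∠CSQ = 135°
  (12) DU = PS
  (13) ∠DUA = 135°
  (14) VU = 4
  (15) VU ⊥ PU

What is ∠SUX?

Step 1: By the law of cosines on triangle USX: UX² = 7² + 7² − 2·7·7·cos(90°) = 98, so UX = 7·√2.
Step 2: By the inverse law of cosines on triangle SUX: cos(∠SUX) = (7² + (7·√2)² − 7²) / (2·7·7·√2) = 98/138.59 = 0.7071, so ∠SUX = 45°.

Therefore, the measure of angle ∠SUX = 45°.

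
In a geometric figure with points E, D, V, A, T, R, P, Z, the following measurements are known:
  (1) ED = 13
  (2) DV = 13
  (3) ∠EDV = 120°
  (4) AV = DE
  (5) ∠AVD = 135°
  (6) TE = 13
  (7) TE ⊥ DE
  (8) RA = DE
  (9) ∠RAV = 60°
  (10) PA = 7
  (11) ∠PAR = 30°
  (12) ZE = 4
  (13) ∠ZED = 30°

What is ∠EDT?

Step 1: By the law of cosines on triangle DET: DT² = 13² + 13² − 2·13·13·cos(90°) = 338, so DT = 13·√2.
Step 2: By the inverse law of cosines on triangle EDT: cos(∠EDT) = (13² + (13·√2)² − 13²) / (2·13·13·√2) = 338/478 = 0.7071, so ∠EDT = 45°.

Therefore, the measure of angle ∠EDT = 45°.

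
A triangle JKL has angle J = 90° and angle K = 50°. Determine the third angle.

Let angle L = x. Then 90 + 50 + x = 180.
x = 180 - 140 = 40 degrees.

40 degrees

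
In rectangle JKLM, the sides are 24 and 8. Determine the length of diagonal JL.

A rectangle's diagonal splits it into two right triangles, with the diagonal as the hypotenuse.
By the Pythagorean theorem, d^2 = 24^2 + 8^2 = 640.
Therefore d = sqrt(640) = 8*sqrt(10).

8*sqrt(10)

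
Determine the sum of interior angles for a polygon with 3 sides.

The sum of interior angles of an n-sided polygon is (n - 2) * 180.
For n = 3: (3 - 2) * 180 = 1 * 180 = 180 degrees.

180 degrees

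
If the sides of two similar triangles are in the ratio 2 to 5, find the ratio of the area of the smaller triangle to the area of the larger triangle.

Area scales with the square of linear dimensions. If every length is multiplied by 2/5, then the area is multiplied by (2/5)^2 = 4/25.
The area ratio is 4:25.

4:25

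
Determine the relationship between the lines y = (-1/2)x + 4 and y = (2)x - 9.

Slope of line 1: m1 = -1/2
Slope of line 2: m2 = 2
m1 * m2 = -1, so perpendicular.

Perpendicular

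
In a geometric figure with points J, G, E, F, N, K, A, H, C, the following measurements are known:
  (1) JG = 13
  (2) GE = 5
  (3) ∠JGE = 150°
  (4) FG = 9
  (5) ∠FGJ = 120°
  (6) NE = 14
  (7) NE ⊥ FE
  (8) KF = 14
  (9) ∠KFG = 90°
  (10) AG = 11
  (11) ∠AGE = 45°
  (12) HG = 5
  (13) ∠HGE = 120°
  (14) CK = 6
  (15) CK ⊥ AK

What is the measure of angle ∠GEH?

Step 1: By the law of cosines on triangle EGH: EH² = 5² + 5² − 2·5·5·cos(120°) = 75, so EH = 5·√3.
Step 2: By the inverse law of cosines on triangle GEH: cos(∠GEH) = (5² + (5·√3)² − 5²) / (2·5·5·√3) = 75/86.6 = 0.866, so ∠GEH = 30°.

Therefore, the measure of angle ∠GEH = 30°.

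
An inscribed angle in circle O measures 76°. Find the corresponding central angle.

By the inscribed angle theorem, the central angle is twice the inscribed angle.
Central angle = 2 × 76° = 152°

152°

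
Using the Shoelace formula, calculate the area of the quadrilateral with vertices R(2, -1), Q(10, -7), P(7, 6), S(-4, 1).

The Shoelace formula works by pairing each vertex with the next (cycling back to the first).
For each pair, compute x_i*y_(i+1) - x_(i+1)*y_i:
  (2*-7 - 10*-1) = -4
  (10*6 - 7*-7) = 109
  (7*1 - -4*6) = 31
  (-4*-1 - 2*1) = 2
Taking half the absolute value of the total: Area = (1/2)(138) = 69.

69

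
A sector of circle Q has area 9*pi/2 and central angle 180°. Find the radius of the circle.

r² = 360 × 9*pi/2 / (π × 180) = 9, so r = 3.

3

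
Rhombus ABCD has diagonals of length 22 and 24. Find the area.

Area = (22 * 24) / 2 = 528 / 2 = 264

264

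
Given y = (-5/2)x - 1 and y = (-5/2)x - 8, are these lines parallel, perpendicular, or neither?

Slope of line 1: m1 = -5/2
Slope of line 2: m2 = -5/2
m1 = m2, so the lines are parallel.

Parallel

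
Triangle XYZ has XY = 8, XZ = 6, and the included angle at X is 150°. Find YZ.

When two sides and the included angle are known, the law of cosines gives the third side.
c^2 = a^2 + b^2 - 2ab cos(C) generalizes the Pythagorean theorem to non-right triangles.
Here: YZ^2 = 64 + 36 - 96*(-sqrt(3)/2) = 48*sqrt(3) + 100
YZ = 2*sqrt(12*sqrt(3) + 25)

2*sqrt(12*sqrt(3) + 25)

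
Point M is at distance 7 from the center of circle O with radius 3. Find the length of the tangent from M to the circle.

The tangent, radius, and line from the external point to the center form a right triangle.
The right angle is where the tangent meets the radius.
By the Pythagorean theorem: tangent² + 3² = 7²
tangent² = 49 - 9 = 40
tangent = 2*sqrt(10)

2*sqrt(10)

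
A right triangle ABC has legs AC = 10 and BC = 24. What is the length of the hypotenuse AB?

By the Pythagorean theorem: AB^2 = AC^2 + BC^2
AB^2 = 10^2 + 24^2 = 100 + 576 = 676
AB = sqrt(676) = 26

26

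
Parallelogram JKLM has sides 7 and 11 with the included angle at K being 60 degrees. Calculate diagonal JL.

Law of cosines: d^2 = 7^2 + 11^2 - 2(7)(11)cos(60°) = 93, so d = sqrt(93).

sqrt(93)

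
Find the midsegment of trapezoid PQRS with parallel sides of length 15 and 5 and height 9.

The midsegment of a trapezoid = (base1 + base2) / 2
midsegment = (15 + 5) / 2
midsegment = 20 / 2
midsegment = 10

10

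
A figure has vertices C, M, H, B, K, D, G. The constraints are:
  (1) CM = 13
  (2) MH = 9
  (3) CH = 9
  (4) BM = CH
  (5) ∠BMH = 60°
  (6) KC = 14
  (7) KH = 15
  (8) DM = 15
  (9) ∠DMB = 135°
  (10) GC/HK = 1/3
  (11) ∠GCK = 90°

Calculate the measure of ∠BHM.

From the given relations: BM = CH = 9.
Step 1: By the law of cosines on triangle HMB: HB² = 9² + 9² − 2·9·9·cos(60°) = 81, so HB = 9.
Step 2: By the inverse law of cosines on triangle BHM: cos(∠BHM) = (9² + 9² − 9²) / (2·9·9) = 81/162 = 0.5, so ∠BHM = 60°.

Therefore, the measure of angle ∠BHM = 60°.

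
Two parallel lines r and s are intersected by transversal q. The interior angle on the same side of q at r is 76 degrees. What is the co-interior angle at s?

Co-interior angles (same-side interior) formed by parallel lines and a transversal are supplementary (sum to 180 degrees).
The given angle is 76 degrees.
The co-interior angle = 180 - 76 = 104 degrees.

104 degrees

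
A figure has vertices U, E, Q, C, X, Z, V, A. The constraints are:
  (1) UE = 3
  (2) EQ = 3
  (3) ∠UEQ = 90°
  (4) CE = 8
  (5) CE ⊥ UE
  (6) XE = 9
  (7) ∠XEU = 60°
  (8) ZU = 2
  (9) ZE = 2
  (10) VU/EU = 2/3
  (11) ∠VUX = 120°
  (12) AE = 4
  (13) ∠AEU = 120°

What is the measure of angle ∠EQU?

Step 1: By the law of cosines on triangle QEU: QU² = 3² + 3² − 2·3·3·cos(90°) = 18, so QU = 3·√2.
Step 2: By the inverse law of cosines on triangle EQU: cos(∠EQU) = (3² + (3·√2)² − 3²) / (2·3·3·√2) = 18/25.46 = 0.7071, so ∠EQU = 45°.

Therefore, the measure of angle ∠EQU = 45°.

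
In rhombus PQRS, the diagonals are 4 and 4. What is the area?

Area of a rhombus = (d1 * d2) / 2
Area = (4 * 4) / 2
Area = 16 / 2
Area = 8

8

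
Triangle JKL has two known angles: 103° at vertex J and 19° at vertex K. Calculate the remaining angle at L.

The interior angles sum to 180°: angle L = 180 - 103 - 19 = 58°.
The triangle is obtuse (angles 103°, 19°, 58°).

58 degrees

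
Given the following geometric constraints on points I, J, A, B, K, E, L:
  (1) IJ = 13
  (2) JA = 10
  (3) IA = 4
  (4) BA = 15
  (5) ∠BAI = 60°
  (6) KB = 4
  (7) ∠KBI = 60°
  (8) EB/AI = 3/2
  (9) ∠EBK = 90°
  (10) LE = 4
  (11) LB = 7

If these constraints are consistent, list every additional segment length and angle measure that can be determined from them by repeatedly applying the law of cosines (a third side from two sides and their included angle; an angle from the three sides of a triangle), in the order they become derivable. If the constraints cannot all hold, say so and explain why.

The constraints are consistent. Derivable facts, in order:
After 1 step:
- IB = √181
- KE = 2·√13
- ∠AIJ = 35.18°
- ∠AJI = 13.33°
- ∠BEL = 86.42°
- ∠BLE = 58.81°
- ∠EBL = 34.77°
- ∠IAJ = 131.49°
After 2 steps:
- IK ≈ 11.97
- ∠ABI = 14.92°
- ∠AIB = 105.08°
- ∠BEK = 33.69°
- ∠BKE = 56.31°
After 3 steps:
- ∠BIK = 16.83°
- ∠BKI = 103.17°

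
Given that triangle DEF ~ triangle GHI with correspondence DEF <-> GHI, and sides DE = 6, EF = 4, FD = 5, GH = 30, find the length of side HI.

k = 30/6 = 5. HI = 5 * 4 = 20.

20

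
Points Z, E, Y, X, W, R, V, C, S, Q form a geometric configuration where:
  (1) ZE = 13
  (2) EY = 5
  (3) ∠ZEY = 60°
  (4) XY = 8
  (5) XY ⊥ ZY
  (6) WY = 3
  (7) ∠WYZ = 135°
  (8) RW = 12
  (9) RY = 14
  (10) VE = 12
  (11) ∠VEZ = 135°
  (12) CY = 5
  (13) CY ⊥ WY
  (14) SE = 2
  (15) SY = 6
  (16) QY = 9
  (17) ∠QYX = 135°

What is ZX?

Step 1: By the law of cosines on triangle ZEY: ZY² = 13² + 5² − 2·13·5·cos(60°) = 129, so ZY = √129.
Step 2: By the law of cosines on triangle ZYX: ZX² = √129² + 8² − 2·√129·8·cos(90°) = 193, so ZX = √193.

Therefore, the length of ZX = √193.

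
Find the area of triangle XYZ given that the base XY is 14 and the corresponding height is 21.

A triangle's area is half the area of a rectangle with the same base and height.
Area = (1/2) * 14 * 21 = 147.

147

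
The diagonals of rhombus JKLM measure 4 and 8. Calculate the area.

Area = (4 * 8) / 2 = 32 / 2 = 16

16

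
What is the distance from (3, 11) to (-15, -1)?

d = sqrt((-18)^2 + (-12)^2) = sqrt(468) = 6*sqrt(13)

6*sqrt(13)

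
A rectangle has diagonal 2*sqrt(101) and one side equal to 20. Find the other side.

b = sqrt(d^2 - a^2) = sqrt(404 - 400) = sqrt(4) = 2

2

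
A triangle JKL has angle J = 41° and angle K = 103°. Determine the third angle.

angle L = 180 - 41 - 103 = 36 degrees.

36 degrees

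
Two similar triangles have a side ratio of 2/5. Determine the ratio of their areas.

Area ratio = (side ratio)^2 = (2/5)^2 = 4:25.

4:25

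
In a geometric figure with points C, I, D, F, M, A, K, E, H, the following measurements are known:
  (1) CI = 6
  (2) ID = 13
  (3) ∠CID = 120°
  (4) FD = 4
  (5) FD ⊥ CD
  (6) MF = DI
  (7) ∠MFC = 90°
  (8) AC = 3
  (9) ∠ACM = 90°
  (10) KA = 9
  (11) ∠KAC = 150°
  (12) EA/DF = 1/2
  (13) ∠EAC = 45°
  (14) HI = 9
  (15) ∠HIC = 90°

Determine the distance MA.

From the given relations: MF = DI = 13.
Step 1: By the law of cosines on triangle CID: CD² = 6² + 13² − 2·6·13·cos(120°) = 283, so CD ≈ 16.82.
Step 2: By the law of cosines on triangle FDC: FC² = 4² + 16.82² − 2·4·16.82·cos(90°) = 299, so FC ≈ 17.29.
Step 3: By the law of cosines on triangle CFM: CM² = 17.29² + 13² − 2·17.29·13·cos(90°) = 468, so CM = 6·√13.
Step 4: By the law of cosines on triangle MCA: MA² = (6·√13)² + 3² − 2·6·√13·3·cos(90°) = 477, so MA = 3·√53.

Therefore, the length of MA = 3·√53.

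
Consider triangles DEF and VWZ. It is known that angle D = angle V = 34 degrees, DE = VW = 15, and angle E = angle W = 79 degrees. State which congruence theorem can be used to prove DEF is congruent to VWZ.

The given information provides:
angle D = angle V = 34 degrees, DE = VW = 15, and angle E = angle W = 79 degrees
This matches the ASA congruence theorem.
Two pairs of corresponding angles and the included side are equal (Angle-Side-Angle).

ASA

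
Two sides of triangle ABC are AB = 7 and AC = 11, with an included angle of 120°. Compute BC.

Law of cosines: BC^2 = 7^2 + 11^2 - 2(7)(11)cos(120°) = 247, so BC = sqrt(247).

sqrt(247)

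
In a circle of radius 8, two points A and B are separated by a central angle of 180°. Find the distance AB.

Chord = 2(8) sin(90°) = 16

16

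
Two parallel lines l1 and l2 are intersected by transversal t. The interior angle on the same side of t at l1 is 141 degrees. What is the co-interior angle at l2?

Co-interior angles (same-side interior) formed by parallel lines and a transversal are supplementary (sum to 180 degrees).
The given angle is 141 degrees.
The co-interior angle = 180 - 141 = 39 degrees.

39 degrees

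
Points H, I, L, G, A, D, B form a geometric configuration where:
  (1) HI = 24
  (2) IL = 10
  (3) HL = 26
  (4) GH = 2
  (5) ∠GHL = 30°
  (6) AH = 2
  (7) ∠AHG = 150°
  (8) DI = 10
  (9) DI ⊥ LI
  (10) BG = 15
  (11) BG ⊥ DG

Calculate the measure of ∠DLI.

Step 1: By the law of cosines on triangle LID: LD² = 10² + 10² − 2·10·10·cos(90°) = 200, so LD = 10·√2.
Step 2: By the inverse law of cosines on triangle DLI: cos(∠DLI) = ((10·√2)² + 10² − 10²) / (2·10·√2·10) = 200/282.84 = 0.7071, so ∠DLI = 45°.

Therefore, the measure of angle ∠DLI = 45°.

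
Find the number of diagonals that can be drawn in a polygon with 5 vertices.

Each of the 5 vertices connects to 2 non-adjacent vertices via diagonals.
Total connections = 5 × 2 = 10, but each diagonal is counted twice.
Number of diagonals = 10 / 2 = 5.

5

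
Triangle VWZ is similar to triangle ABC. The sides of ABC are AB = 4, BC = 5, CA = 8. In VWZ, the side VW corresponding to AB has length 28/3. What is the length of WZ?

Since the triangles are similar, the ratio of corresponding sides is constant.
Scale factor k = VW / AB = 28/3 / 4 = 7/3
WZ = k * BC = 7/3 * 5 = 35/3

35/3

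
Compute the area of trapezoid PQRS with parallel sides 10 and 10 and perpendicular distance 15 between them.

A trapezoid's area equals the midsegment times the height.
The midsegment is (10 + 10) / 2 = 10.
Area = 10 * 15 = 150.

150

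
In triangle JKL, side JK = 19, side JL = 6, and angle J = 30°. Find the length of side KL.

Law of cosines: KL^2 = 19^2 + 6^2 - 2(19)(6)cos(30°) = 397 - 114*sqrt(3), so KL = sqrt(397 - 114*sqrt(3)).

sqrt(397 - 114*sqrt(3))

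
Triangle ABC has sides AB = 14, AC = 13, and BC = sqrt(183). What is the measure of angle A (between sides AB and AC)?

When all three sides of a triangle are known, the law of cosines can be rearranged to find any angle.
cos(C) = (a² + b² - c²) / (2ab) gives cos(A) = 1/2.
Taking the inverse cosine: A = 60°.

60°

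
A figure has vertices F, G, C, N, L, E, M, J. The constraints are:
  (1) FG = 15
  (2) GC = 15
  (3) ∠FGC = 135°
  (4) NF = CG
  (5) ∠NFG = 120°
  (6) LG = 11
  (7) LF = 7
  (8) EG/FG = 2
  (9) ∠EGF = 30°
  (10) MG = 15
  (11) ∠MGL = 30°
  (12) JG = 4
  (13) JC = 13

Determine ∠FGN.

From the given relations: NF = CG = 15.
Step 1: By the law of cosines on triangle GFN: GN² = 15² + 15² − 2·15·15·cos(120°) = 675, so GN = 15·√3.
Step 2: By the inverse law of cosines on triangle FGN: cos(∠FGN) = (15² + (15·√3)² − 15²) / (2·15·15·√3) = 675/779.42 = 0.866, so ∠FGN = 30°.

Therefore, the measure of angle ∠FGN = 30°.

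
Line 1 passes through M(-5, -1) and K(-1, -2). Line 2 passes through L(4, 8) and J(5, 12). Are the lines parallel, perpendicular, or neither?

Slope of line 1: m1 = (-2 - -1)/(-1 - -5) = -1/4 = -1/4
Slope of line 2: m2 = (12 - 8)/(5 - 4) = 4/1 = 4
m1 * m2 = -1, so perpendicular.

Perpendicular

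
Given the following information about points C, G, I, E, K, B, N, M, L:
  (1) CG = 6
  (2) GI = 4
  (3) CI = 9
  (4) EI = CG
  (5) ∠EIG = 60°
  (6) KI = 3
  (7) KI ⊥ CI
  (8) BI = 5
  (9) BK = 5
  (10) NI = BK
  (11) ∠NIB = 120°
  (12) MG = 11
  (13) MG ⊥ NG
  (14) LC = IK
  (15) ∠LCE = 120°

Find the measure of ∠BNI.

From the given relations: NI = BK = 5.
Step 1: By the law of cosines on triangle NIB: NB² = 5² + 5² − 2·5·5·cos(120°) = 75, so NB = 5·√3.
Step 2: By the inverse law of cosines on triangle BNI: cos(∠BNI) = ((5·√3)² + 5² − 5²) / (2·5·√3·5) = 75/86.6 = 0.866, so ∠BNI = 30°.

Therefore, the measure of angle ∠BNI = 30°.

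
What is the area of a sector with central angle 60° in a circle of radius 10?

Sector area = π(10²)(1/6) = 50*pi/3

50*pi/3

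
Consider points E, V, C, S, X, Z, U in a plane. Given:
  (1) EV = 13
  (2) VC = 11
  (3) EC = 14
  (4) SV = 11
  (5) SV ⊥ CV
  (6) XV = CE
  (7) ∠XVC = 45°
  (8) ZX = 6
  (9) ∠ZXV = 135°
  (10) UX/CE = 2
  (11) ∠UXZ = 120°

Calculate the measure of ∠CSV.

Step 1: By the law of cosines on triangle SVC: SC² = 11² + 11² − 2·11·11·cos(90°) = 242, so SC = 11·√2.
Step 2: By the inverse law of cosines on triangle CSV: cos(∠CSV) = ((11·√2)² + 11² − 11²) / (2·11·√2·11) = 242/342.24 = 0.7071, so ∠CSV = 45°.

Therefore, the measure of angle ∠CSV = 45°.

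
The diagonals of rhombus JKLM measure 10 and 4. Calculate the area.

Area = (10 * 4) / 2 = 40 / 2 = 20

20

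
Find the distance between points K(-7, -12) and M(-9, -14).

d = sqrt((-2)^2 + (-2)^2) = sqrt(8) = 2*sqrt(2)

2*sqrt(2)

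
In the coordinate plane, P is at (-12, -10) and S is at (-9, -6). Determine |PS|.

d = sqrt((-9 - -12)^2 + (-6 - -10)^2)
d = sqrt(3^2 + 4^2)
d = sqrt(9 + 16)
d = sqrt(25) = 5

5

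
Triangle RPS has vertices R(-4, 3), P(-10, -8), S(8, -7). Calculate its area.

Using the Shoelace formula for a triangle:
Area = (1/2)|x0(y1 - y2) + x1(y2 - y0) + x2(y0 - y1)|
Area = (1/2)|-4(-8 - -7) + -10(-7 - 3) + 8(3 - -8)|
Area = (1/2)|4 + 100 + 88|
Area = (1/2)|192|
Area = (1/2)(192)
Area = 96

96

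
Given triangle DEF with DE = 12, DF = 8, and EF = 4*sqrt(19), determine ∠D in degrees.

cos(D) = (12² + 8² - (4*sqrt(19))²) / (2 × 12 × 8) = -1/2, so D = arccos(-1/2) = 120°.

120°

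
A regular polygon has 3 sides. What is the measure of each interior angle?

Each interior angle of a regular n-gon is (n - 2) * 180 / n.
For n = 3: (3 - 2) * 180 / 3 = 180/3 = 60 degrees.

60 degrees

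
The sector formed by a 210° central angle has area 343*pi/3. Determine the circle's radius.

r² = 360 × 343*pi/3 / (π × 210) = 196, so r = 14.

14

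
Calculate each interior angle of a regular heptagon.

Each interior angle of a regular n-gon is (n - 2) * 180 / n.
For n = 7: (7 - 2) * 180 / 7 = 900/7 = 900/7 degrees.

900/7 degrees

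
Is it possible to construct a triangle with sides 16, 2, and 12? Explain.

Check the triangle inequality: 2 + 12 = 14 ≤ 16.
Since the sum of two sides does not exceed the third, no triangle can be formed.

No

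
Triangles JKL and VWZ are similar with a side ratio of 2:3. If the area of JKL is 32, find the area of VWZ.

The ratio of areas of similar triangles = (side ratio)^2.
Side ratio = 2:3, so area ratio = 4:9.
Area of VWZ / Area of JKL = 9/4
Area of VWZ = 32 * 9/4 = 72

72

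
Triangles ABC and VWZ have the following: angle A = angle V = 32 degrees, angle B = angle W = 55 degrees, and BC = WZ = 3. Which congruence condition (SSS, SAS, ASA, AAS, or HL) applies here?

The given information provides:
angle A = angle V = 32 degrees, angle B = angle W = 55 degrees, and BC = WZ = 3
This matches the AAS congruence theorem.
Two pairs of corresponding angles and a non-included side are equal (Angle-Angle-Side).

AAS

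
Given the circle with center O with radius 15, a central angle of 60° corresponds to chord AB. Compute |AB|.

Drop a perpendicular from the center to the chord, bisecting both the chord and the central angle.
Each half-chord = r sin(θ/2) = 15 sin(30°).
The full chord = 2 × 15 × sin(30°) = 15.

15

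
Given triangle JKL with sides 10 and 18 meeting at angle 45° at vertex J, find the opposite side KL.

Law of cosines: KL^2 = 10^2 + 18^2 - 2(10)(18)cos(45°) = 424 - 180*sqrt(2), so KL = 2*sqrt(106 - 45*sqrt(2)).

2*sqrt(106 - 45*sqrt(2))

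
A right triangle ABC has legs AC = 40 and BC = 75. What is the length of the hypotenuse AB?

In a right triangle, the square of the hypotenuse equals the sum of the squares of the two legs.
The legs are 40 and 75, so the hypotenuse = sqrt(1600 + 5625) = sqrt(7225) = 85.

85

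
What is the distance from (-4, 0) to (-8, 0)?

d = sqrt((-8 - -4)^2 + (0 - 0)^2)
d = sqrt(-4^2 + 0^2)
d = sqrt(16 + 0)
d = sqrt(16) = 4

4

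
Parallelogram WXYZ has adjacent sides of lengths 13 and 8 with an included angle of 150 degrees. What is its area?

Area = a * b * sin(theta)
Area = 13 * 8 * sin(150 degrees)
Area = 104 * 1/2
Area = 52

52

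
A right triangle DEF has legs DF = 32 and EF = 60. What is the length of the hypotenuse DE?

In a right triangle, the square of the hypotenuse equals the sum of the squares of the two legs.
The legs are 32 and 60, so the hypotenuse = sqrt(1024 + 3600) = sqrt(4624) = 68.

68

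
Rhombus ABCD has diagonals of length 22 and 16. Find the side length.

In a rhombus, the diagonals bisect each other perpendicularly, creating four congruent right triangles.
Each triangle has legs 11 (half of 22) and 8 (half of 16).
The hypotenuse of each right triangle is a side of the rhombus:
side = sqrt(11^2 + 8^2) = sqrt(185)

sqrt(185)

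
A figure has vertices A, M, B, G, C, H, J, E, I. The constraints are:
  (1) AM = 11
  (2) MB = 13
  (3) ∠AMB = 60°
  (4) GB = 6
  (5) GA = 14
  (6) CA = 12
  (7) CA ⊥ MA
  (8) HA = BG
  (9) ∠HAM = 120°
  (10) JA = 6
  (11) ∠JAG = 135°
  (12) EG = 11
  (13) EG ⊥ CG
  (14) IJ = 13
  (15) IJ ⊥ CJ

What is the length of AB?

Step 1: By the law of cosines on triangle AMB: AB² = 11² + 13² − 2·11·13·cos(60°) = 147, so AB = 7·√3.

Therefore, the length of AB = 7·√3.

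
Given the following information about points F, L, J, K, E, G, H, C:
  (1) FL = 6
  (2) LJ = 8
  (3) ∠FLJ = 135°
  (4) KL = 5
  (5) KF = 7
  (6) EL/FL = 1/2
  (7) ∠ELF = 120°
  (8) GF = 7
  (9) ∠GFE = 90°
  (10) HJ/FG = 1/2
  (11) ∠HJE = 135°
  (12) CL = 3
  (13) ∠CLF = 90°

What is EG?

From the given relations: EL = 1/2·FL = 1/2·6 = 3.
Step 1: By the law of cosines on triangle ELF: EF² = 3² + 6² − 2·3·6·cos(120°) = 63, so EF = 3·√7.
Step 2: By the law of cosines on triangle EFG: EG² = (3·√7)² + 7² − 2·3·√7·7·cos(90°) = 112, so EG = 4·√7.

Therefore, the length of EG = 4·√7.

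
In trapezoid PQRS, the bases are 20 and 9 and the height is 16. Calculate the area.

A trapezoid's area equals the midsegment times the height.
The midsegment is (20 + 9) / 2 = 29/2.
Area = 29/2 * 16 = 232.

232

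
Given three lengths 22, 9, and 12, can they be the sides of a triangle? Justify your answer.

No.
The triangle inequality is violated: 9 + 12 = 21 ≤ 22.
These lengths cannot form a triangle.

No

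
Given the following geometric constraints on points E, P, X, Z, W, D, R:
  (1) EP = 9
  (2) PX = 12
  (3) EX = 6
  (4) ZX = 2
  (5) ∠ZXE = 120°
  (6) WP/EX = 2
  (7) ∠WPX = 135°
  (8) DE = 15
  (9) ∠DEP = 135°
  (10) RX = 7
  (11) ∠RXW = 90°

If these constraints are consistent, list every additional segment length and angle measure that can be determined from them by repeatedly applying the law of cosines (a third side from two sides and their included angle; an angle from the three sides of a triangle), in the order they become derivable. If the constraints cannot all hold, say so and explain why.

The constraints are consistent. Derivable facts, in order:
After 1 step:
- EZ = 2·√13
- PD ≈ 22.29
- XW ≈ 22.17
- ∠EPX = 28.96°
- ∠EXP = 46.57°
- ∠PEX = 104.48°
After 2 steps:
- WR ≈ 23.25
- ∠DPE = 28.41°
- ∠EDP = 16.59°
- ∠EZX = 46.1°
- ∠PWX = 22.5°
- ∠PXW = 22.5°
- ∠XEZ = 13.9°
After 3 steps:
- ∠RWX = 17.52°
- ∠WRX = 72.48°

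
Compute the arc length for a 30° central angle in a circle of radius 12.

Arc length = 2πr × θ/360
= 2π × 12 × 1/12
= 2*pi

2*pi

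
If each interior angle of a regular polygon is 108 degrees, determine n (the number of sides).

The exterior angle is the supplement of the interior angle: 180 - 108 = 72 degrees.
Since the exterior angles of any convex polygon sum to 360 degrees, the number of sides is 360 / 72 = 5.

5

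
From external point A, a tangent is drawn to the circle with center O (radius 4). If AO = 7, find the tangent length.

Let T be the point of tangency. Then OT ⊥ AT (radius ⊥ tangent).
In right triangle OTA: OA² = OT² + AT²
7² = 4² + AT²
AT² = 33, AT = sqrt(33)

sqrt(33)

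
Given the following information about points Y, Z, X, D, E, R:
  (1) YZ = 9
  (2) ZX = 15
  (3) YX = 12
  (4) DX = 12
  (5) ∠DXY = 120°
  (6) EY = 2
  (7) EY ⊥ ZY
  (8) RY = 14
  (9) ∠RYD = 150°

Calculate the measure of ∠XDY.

Step 1: By the law of cosines on triangle DXY: DY² = 12² + 12² − 2·12·12·cos(120°) = 432, so DY = 12·√3.
Step 2: By the inverse law of cosines on triangle XDY: cos(∠XDY) = (12² + (12·√3)² − 12²) / (2·12·12·√3) = 432/498.83 = 0.866, so ∠XDY = 30°.

Therefore, the measure of angle ∠XDY = 30°.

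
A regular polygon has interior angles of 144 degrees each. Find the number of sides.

Exterior angle = 180 - 144 = 36. n = 360 / 36 = 10.

10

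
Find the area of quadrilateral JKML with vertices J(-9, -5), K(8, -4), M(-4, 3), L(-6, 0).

Shoelace: sum of cross terms = 132, Area = (1/2)|132| = 66

66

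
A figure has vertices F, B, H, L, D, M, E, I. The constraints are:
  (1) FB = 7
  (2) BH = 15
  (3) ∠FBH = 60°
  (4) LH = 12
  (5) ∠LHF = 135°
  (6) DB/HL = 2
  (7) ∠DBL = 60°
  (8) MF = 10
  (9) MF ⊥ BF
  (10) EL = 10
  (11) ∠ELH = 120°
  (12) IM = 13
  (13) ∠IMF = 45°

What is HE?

Step 1: By the law of cosines on triangle HLE: HE² = 12² + 10² − 2·12·10·cos(120°) = 364, so HE = 2·√91.

Therefore, the length of HE = 2·√91.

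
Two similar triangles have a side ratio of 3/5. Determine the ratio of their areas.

Area scales with the square of linear dimensions. If every length is multiplied by 3/5, then the area is multiplied by (3/5)^2 = 9/25.
The area ratio is 9:25.

9:25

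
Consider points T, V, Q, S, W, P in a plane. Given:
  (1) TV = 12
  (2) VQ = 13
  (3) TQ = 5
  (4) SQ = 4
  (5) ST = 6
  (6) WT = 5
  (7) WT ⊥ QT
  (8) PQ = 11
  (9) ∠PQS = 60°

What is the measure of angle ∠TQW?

Step 1: By the law of cosines on triangle QTW: QW² = 5² + 5² − 2·5·5·cos(90°) = 50, so QW = 5·√2.
Step 2: By the inverse law of cosines on triangle TQW: cos(∠TQW) = (5² + (5·√2)² − 5²) / (2·5·5·√2) = 50/70.71 = 0.7071, so ∠TQW = 45°.

Therefore, the measure of angle ∠TQW = 45°.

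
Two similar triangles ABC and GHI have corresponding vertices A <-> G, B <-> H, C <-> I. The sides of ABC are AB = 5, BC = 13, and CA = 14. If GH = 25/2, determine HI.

k = 25/2/5 = 5/2. HI = 5/2 * 13 = 65/2.

65/2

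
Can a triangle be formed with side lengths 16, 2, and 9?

Check the triangle inequality: 2 + 9 = 11 ≤ 16.
Since the sum of two sides does not exceed the third, no triangle can be formed.

No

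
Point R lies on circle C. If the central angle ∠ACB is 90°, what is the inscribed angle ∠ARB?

By the inscribed angle theorem, the inscribed angle is half the central angle.
Inscribed angle = 90° / 2 = 45°

45°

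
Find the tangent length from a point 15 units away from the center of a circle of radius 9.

Let T be the point of tangency. Then OT ⊥ XT (radius ⊥ tangent).
In right triangle OTX: OX² = OT² + XT²
15² = 9² + XT²
XT² = 144, XT = 12

12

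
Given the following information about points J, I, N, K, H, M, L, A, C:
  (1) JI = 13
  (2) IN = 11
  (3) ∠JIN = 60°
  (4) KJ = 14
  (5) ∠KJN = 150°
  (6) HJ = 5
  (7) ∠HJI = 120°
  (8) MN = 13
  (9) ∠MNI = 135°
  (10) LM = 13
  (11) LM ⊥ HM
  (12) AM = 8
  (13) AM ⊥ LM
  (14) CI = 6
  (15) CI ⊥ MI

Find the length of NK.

Step 1: By the law of cosines on triangle JIN: JN² = 13² + 11² − 2·13·11·cos(60°) = 147, so JN = 7·√3.
Step 2: By the law of cosines on triangle NJK: NK² = (7·√3)² + 14² − 2·7·√3·14·cos(150°) = 637, so NK = 7·√13.

Therefore, the length of NK = 7·√13.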